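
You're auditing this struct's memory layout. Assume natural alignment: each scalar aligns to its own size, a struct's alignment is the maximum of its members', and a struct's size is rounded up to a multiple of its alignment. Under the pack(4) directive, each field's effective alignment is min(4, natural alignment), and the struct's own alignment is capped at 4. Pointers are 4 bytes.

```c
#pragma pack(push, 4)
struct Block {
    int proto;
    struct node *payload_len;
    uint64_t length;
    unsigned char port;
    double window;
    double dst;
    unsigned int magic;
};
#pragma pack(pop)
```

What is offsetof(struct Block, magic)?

36

proto at 0 (size 4, align 4) → ends 4
payload_len at 4 (size 4, align 4) → ends 8
length at 8 (size 8, align 4) → ends 16
port at 16 (size 1, align 1) → ends 17
pad 3 to align 4 for window
window at 20 (size 8, align 4) → ends 28
dst at 28 (size 8, align 4) → ends 36
magic at 36 (size 4, align 4) → ends 40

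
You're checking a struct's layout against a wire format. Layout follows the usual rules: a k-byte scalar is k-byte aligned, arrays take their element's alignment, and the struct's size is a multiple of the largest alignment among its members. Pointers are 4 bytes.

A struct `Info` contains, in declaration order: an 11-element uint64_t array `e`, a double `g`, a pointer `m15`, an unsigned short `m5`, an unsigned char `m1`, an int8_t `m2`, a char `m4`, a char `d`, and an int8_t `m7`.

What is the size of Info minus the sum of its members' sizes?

0..88  e  (88B, 8-aligned)
88..96  g  (8B, 8-aligned)
96..100  m15  (4B, 4-aligned)
100..102  m5  (2B, 2-aligned)
102..103  m1  (1B, 1-aligned)
103..104  m2  (1B, 1-aligned)
104..105  m4  (1B, 1-aligned)
105..106  d  (1B, 1-aligned)
106..107  m7  (1B, 1-aligned)
107..112  -- tail padding (5B)
sizeof = 112, alignof = 8
data bytes 107, size 112 → padding 5

5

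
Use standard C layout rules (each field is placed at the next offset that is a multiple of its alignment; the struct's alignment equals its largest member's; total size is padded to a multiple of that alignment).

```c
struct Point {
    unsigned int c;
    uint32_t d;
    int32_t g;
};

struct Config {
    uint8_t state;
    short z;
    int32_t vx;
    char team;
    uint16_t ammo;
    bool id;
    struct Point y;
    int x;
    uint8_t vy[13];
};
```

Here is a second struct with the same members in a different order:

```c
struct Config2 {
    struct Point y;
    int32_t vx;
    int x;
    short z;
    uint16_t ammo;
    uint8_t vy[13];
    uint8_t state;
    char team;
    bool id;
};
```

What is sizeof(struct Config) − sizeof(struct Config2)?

8

Point: c at 0 (size 4, align 4) → ends 4; d at 4 (size 4, align 4) → ends 8; g at 8 (size 4, align 4) → ends 12; total 12 bytes, alignment 4
state at 0 (size 1, align 1) → ends 1
pad 1 to align 2 for z
z at 2 (size 2, align 2) → ends 4
vx at 4 (size 4, align 4) → ends 8
team at 8 (size 1, align 1) → ends 9
pad 1 to align 2 for ammo
ammo at 10 (size 2, align 2) → ends 12
id at 12 (size 1, align 1) → ends 13
pad 3 to align 4 for y
y at 16 (size 12, align 4) → ends 28
x at 28 (size 4, align 4) → ends 32
vy at 32 (size 13, align 1) → ends 45
tail pad 3 to reach multiple of 4
total 48 bytes, alignment 4
— Config2 —
y at 0 (size 12, align 4) → ends 12
vx at 12 (size 4, align 4) → ends 16
x at 16 (size 4, align 4) → ends 20
z at 20 (size 2, align 2) → ends 22
ammo at 22 (size 2, align 2) → ends 24
vy at 24 (size 13, align 1) → ends 37
state at 37 (size 1, align 1) → ends 38
team at 38 (size 1, align 1) → ends 39
id at 39 (size 1, align 1) → ends 40
total 40 bytes, alignment 4
48 − 40 = 8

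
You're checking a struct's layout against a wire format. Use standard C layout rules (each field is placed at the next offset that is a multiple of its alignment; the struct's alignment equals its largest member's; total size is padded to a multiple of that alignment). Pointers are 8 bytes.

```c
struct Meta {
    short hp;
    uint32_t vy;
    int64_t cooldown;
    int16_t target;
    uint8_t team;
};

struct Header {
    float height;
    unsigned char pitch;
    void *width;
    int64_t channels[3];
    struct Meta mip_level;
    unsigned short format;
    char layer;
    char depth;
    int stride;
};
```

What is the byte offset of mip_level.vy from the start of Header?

44

Meta: 0..2  hp  (2B, 2-aligned); 2..4  -- padding (2B); 4..8  vy  (4B, 4-aligned); 8..16  cooldown  (8B, 8-aligned); 16..18  target  (2B, 2-aligned); 18..19  team  (1B, 1-aligned); 19..24  -- tail padding (5B); sizeof = 24, alignof = 8
0..4  height  (4B, 4-aligned)
4..5  pitch  (1B, 1-aligned)
5..8  -- padding (3B)
8..16  width  (8B, 8-aligned)
16..40  channels  (24B, 8-aligned)
40..64  mip_level  (24B, 8-aligned)
within Meta: vy at 4
40 + 4 = 44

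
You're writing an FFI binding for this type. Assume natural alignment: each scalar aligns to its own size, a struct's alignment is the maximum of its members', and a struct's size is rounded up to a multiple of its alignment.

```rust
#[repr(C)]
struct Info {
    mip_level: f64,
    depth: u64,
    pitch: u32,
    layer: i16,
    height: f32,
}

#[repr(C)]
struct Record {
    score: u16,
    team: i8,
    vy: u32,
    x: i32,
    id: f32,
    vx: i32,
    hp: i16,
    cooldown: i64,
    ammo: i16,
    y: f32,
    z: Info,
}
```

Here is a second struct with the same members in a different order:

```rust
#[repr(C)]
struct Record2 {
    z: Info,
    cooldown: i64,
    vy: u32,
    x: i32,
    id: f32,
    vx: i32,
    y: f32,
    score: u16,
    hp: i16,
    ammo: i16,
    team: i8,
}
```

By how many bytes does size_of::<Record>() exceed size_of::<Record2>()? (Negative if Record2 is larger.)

Info: @0: mip_level [8B, align 8] → 8; @8: depth [8B, align 8] → 16; @16: pitch [4B, align 4] → 20; @20: layer [2B, align 2] → 22; +2 pad (align 4); @24: height [4B, align 4] → 28; +4 tail pad (align 8); size 32, align 8
@0: score [2B, align 2] → 2
@2: team [1B, align 1] → 3
+1 pad (align 4)
@4: vy [4B, align 4] → 8
@8: x [4B, align 4] → 12
@12: id [4B, align 4] → 16
@16: vx [4B, align 4] → 20
@20: hp [2B, align 2] → 22
+2 pad (align 8)
@24: cooldown [8B, align 8] → 32
@32: ammo [2B, align 2] → 34
+2 pad (align 4)
@36: y [4B, align 4] → 40
@40: z [32B, align 8] → 72
size 72, align 8
— Record2 —
@0: z [32B, align 8] → 32
@32: cooldown [8B, align 8] → 40
@40: vy [4B, align 4] → 44
@44: x [4B, align 4] → 48
@48: id [4B, align 4] → 52
@52: vx [4B, align 4] → 56
@56: y [4B, align 4] → 60
@60: score [2B, align 2] → 62
@62: hp [2B, align 2] → 64
@64: ammo [2B, align 2] → 66
@66: team [1B, align 1] → 67
+5 tail pad (align 8)
size 72, align 8
72 − 72 = 0

0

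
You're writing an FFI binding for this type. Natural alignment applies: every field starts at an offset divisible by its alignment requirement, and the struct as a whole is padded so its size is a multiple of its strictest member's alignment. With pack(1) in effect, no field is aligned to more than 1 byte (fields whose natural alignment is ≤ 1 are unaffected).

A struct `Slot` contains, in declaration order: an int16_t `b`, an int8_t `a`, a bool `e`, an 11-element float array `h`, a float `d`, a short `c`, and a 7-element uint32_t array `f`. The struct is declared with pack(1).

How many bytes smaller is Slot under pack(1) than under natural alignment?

natural layout:
  b at 0 (size 2, align 2) → ends 2
  a at 2 (size 1, align 1) → ends 3
  e at 3 (size 1, align 1) → ends 4
  h at 4 (size 44, align 4) → ends 48
  d at 48 (size 4, align 4) → ends 52
  c at 52 (size 2, align 2) → ends 54
  pad 2 to align 4 for f
  f at 56 (size 28, align 4) → ends 84
  total 84 bytes, alignment 4
packed(1) layout:
  b at 0 (size 2, align 1) → ends 2
  a at 2 (size 1, align 1) → ends 3
  e at 3 (size 1, align 1) → ends 4
  h at 4 (size 44, align 1) → ends 48
  d at 48 (size 4, align 1) → ends 52
  c at 52 (size 2, align 1) → ends 54
  f at 54 (size 28, align 1) → ends 82
  total 82 bytes, alignment 1
84 − 82 = 2

2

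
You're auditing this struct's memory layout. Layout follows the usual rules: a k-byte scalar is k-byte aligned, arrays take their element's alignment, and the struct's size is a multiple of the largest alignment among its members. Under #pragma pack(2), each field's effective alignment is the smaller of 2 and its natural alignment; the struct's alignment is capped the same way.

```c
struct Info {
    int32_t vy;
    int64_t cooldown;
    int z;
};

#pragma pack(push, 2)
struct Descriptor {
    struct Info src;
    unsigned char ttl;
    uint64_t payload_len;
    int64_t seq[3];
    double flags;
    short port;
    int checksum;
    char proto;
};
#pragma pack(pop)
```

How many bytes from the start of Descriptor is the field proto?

72

Info: @0: vy [4B, align 4] → 4; +4 pad (align 8); @8: cooldown [8B, align 8] → 16; @16: z [4B, align 4] → 20; +4 tail pad (align 8); size 24, align 8
@0: src [24B, align 2] → 24
@24: ttl [1B, align 1] → 25
+1 pad (align 2)
@26: payload_len [8B, align 2] → 34
@34: seq [24B, align 2] → 58
@58: flags [8B, align 2] → 66
@66: port [2B, align 2] → 68
@68: checksum [4B, align 2] → 72
@72: proto [1B, align 1] → 73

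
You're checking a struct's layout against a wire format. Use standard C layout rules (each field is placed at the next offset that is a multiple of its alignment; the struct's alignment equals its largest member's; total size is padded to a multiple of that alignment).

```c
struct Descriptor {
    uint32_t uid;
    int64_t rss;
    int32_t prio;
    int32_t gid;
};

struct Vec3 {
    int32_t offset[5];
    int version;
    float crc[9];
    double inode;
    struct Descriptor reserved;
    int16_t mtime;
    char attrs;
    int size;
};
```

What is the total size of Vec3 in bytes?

104

Descriptor: @0: uid [4B, align 4] → 4; +4 pad (align 8); @8: rss [8B, align 8] → 16; @16: prio [4B, align 4] → 20; @20: gid [4B, align 4] → 24; size 24, align 8
@0: offset [20B, align 4] → 20
@20: version [4B, align 4] → 24
@24: crc [36B, align 4] → 60
+4 pad (align 8)
@64: inode [8B, align 8] → 72
@72: reserved [24B, align 8] → 96
@96: mtime [2B, align 2] → 98
@98: attrs [1B, align 1] → 99
+1 pad (align 4)
@100: size [4B, align 4] → 104
size 104, align 8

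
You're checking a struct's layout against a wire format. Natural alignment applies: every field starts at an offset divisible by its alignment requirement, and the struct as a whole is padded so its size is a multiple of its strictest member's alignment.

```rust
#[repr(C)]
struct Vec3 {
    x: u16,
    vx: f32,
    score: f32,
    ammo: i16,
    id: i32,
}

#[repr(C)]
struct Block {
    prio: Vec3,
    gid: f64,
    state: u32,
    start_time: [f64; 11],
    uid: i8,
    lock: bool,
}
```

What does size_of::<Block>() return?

136

Vec3: @0: x [2B, align 2] → 2; +2 pad (align 4); @4: vx [4B, align 4] → 8; @8: score [4B, align 4] → 12; @12: ammo [2B, align 2] → 14; +2 pad (align 4); @16: id [4B, align 4] → 20; size 20, align 4
@0: prio [20B, align 4] → 20
+4 pad (align 8)
@24: gid [8B, align 8] → 32
@32: state [4B, align 4] → 36
+4 pad (align 8)
@40: start_time [88B, align 8] → 128
@128: uid [1B, align 1] → 129
@129: lock [1B, align 1] → 130
+6 tail pad (align 8)
size 136, align 8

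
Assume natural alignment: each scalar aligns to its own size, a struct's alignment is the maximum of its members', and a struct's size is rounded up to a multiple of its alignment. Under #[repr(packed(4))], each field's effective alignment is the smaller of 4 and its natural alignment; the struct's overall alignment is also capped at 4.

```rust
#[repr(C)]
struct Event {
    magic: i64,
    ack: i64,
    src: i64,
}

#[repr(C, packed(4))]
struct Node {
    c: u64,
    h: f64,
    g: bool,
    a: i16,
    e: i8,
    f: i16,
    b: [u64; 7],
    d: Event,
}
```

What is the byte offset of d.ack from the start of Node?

Event: magic at 0 (size 8, align 8) → ends 8; ack at 8 (size 8, align 8) → ends 16; src at 16 (size 8, align 8) → ends 24; total 24 bytes, alignment 8
c at 0 (size 8, align 4) → ends 8
h at 8 (size 8, align 4) → ends 16
g at 16 (size 1, align 1) → ends 17
pad 1 to align 2 for a
a at 18 (size 2, align 2) → ends 20
e at 20 (size 1, align 1) → ends 21
pad 1 to align 2 for f
f at 22 (size 2, align 2) → ends 24
b at 24 (size 56, align 4) → ends 80
d at 80 (size 24, align 4) → ends 104
within Event: ack at 8
80 + 8 = 88

88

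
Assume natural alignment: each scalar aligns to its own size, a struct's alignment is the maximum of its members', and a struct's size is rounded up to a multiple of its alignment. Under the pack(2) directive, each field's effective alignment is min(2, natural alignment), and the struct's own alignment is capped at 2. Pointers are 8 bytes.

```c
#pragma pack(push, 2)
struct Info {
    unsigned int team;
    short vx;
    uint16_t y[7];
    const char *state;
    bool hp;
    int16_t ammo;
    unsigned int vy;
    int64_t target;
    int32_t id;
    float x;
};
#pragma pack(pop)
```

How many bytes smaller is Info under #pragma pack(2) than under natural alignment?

natural layout:
  0..4  team  (4B, 4-aligned)
  4..6  vx  (2B, 2-aligned)
  6..20  y  (14B, 2-aligned)
  20..24  -- padding (4B)
  24..32  state  (8B, 8-aligned)
  32..33  hp  (1B, 1-aligned)
  33..34  -- padding (1B)
  34..36  ammo  (2B, 2-aligned)
  36..40  vy  (4B, 4-aligned)
  40..48  target  (8B, 8-aligned)
  48..52  id  (4B, 4-aligned)
  52..56  x  (4B, 4-aligned)
  sizeof = 56, alignof = 8
packed(2) layout:
  0..4  team  (4B, 2-aligned)
  4..6  vx  (2B, 2-aligned)
  6..20  y  (14B, 2-aligned)
  20..28  state  (8B, 2-aligned)
  28..29  hp  (1B, 1-aligned)
  29..30  -- padding (1B)
  30..32  ammo  (2B, 2-aligned)
  32..36  vy  (4B, 2-aligned)
  36..44  target  (8B, 2-aligned)
  44..48  id  (4B, 2-aligned)
  48..52  x  (4B, 2-aligned)
  sizeof = 52, alignof = 2
56 − 52 = 4

4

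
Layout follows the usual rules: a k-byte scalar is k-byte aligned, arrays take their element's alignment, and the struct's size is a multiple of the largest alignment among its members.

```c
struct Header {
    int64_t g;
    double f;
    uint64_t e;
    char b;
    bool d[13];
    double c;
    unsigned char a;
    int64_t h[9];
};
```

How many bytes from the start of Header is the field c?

40

0..8  g  (8B, 8-aligned)
8..16  f  (8B, 8-aligned)
16..24  e  (8B, 8-aligned)
24..25  b  (1B, 1-aligned)
25..38  d  (13B, 1-aligned)
38..40  -- padding (2B)
40..48  c  (8B, 8-aligned)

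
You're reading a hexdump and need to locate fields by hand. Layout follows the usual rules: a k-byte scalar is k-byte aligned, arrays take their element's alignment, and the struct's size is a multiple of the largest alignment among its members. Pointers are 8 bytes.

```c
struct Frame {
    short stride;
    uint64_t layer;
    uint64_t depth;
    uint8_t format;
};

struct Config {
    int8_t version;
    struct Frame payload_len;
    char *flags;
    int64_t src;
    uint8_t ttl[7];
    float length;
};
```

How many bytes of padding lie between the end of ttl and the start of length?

1

Frame: @0: stride [2B, align 2] → 2; +6 pad (align 8); @8: layer [8B, align 8] → 16; @16: depth [8B, align 8] → 24; @24: format [1B, align 1] → 25; +7 tail pad (align 8); size 32, align 8
@0: version [1B, align 1] → 1
+7 pad (align 8)
@8: payload_len [32B, align 8] → 40
@40: flags [8B, align 8] → 48
@48: src [8B, align 8] → 56
@56: ttl [7B, align 1] → 63
+1 pad (align 4)
@64: length [4B, align 4] → 68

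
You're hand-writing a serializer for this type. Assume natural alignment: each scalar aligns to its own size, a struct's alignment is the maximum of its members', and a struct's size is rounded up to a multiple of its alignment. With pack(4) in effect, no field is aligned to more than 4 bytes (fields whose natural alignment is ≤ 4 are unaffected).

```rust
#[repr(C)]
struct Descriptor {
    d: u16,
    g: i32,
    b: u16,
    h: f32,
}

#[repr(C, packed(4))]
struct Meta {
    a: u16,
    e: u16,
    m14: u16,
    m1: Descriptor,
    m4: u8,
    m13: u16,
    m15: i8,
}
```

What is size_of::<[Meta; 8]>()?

256

Descriptor: @0: d [2B, align 2] → 2; +2 pad (align 4); @4: g [4B, align 4] → 8; @8: b [2B, align 2] → 10; +2 pad (align 4); @12: h [4B, align 4] → 16; size 16, align 4
@0: a [2B, align 2] → 2
@2: e [2B, align 2] → 4
@4: m14 [2B, align 2] → 6
+2 pad (align 4)
@8: m1 [16B, align 4] → 24
@24: m4 [1B, align 1] → 25
+1 pad (align 2)
@26: m13 [2B, align 2] → 28
@28: m15 [1B, align 1] → 29
+3 tail pad (align 4)
size 32, align 4
array of 8: 8 × 32 = 256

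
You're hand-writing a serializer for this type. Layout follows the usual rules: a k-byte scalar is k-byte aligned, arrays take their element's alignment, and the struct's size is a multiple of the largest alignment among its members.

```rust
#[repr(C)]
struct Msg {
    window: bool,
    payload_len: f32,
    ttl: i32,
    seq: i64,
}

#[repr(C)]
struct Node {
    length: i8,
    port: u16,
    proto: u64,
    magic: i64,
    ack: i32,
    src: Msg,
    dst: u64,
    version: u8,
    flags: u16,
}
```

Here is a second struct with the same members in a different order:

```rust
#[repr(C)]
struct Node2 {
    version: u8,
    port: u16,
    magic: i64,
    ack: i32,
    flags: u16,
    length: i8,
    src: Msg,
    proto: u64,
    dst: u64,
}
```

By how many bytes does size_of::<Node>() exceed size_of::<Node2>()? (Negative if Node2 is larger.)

8

Msg: window at 0 (size 1, align 1) → ends 1; pad 3 to align 4 for payload_len; payload_len at 4 (size 4, align 4) → ends 8; ttl at 8 (size 4, align 4) → ends 12; pad 4 to align 8 for seq; seq at 16 (size 8, align 8) → ends 24; total 24 bytes, alignment 8
length at 0 (size 1, align 1) → ends 1
pad 1 to align 2 for port
port at 2 (size 2, align 2) → ends 4
pad 4 to align 8 for proto
proto at 8 (size 8, align 8) → ends 16
magic at 16 (size 8, align 8) → ends 24
ack at 24 (size 4, align 4) → ends 28
pad 4 to align 8 for src
src at 32 (size 24, align 8) → ends 56
dst at 56 (size 8, align 8) → ends 64
version at 64 (size 1, align 1) → ends 65
pad 1 to align 2 for flags
flags at 66 (size 2, align 2) → ends 68
tail pad 4 to reach multiple of 8
total 72 bytes, alignment 8
— Node2 —
version at 0 (size 1, align 1) → ends 1
pad 1 to align 2 for port
port at 2 (size 2, align 2) → ends 4
pad 4 to align 8 for magic
magic at 8 (size 8, align 8) → ends 16
ack at 16 (size 4, align 4) → ends 20
flags at 20 (size 2, align 2) → ends 22
length at 22 (size 1, align 1) → ends 23
pad 1 to align 8 for src
src at 24 (size 24, align 8) → ends 48
proto at 48 (size 8, align 8) → ends 56
dst at 56 (size 8, align 8) → ends 64
total 64 bytes, alignment 8
72 − 64 = 8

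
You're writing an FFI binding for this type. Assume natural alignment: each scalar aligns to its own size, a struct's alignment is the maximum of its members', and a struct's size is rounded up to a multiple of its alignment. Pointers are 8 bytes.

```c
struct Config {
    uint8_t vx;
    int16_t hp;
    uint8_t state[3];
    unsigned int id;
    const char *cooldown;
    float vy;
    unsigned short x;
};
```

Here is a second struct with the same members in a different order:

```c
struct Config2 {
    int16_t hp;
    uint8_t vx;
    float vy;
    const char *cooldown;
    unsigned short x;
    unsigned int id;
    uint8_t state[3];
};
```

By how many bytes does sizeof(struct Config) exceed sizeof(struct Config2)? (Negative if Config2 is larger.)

vx at 0 (size 1, align 1) → ends 1
pad 1 to align 2 for hp
hp at 2 (size 2, align 2) → ends 4
state at 4 (size 3, align 1) → ends 7
pad 1 to align 4 for id
id at 8 (size 4, align 4) → ends 12
pad 4 to align 8 for cooldown
cooldown at 16 (size 8, align 8) → ends 24
vy at 24 (size 4, align 4) → ends 28
x at 28 (size 2, align 2) → ends 30
tail pad 2 to reach multiple of 8
total 32 bytes, alignment 8
— Config2 —
hp at 0 (size 2, align 2) → ends 2
vx at 2 (size 1, align 1) → ends 3
pad 1 to align 4 for vy
vy at 4 (size 4, align 4) → ends 8
cooldown at 8 (size 8, align 8) → ends 16
x at 16 (size 2, align 2) → ends 18
pad 2 to align 4 for id
id at 20 (size 4, align 4) → ends 24
state at 24 (size 3, align 1) → ends 27
tail pad 5 to reach multiple of 8
total 32 bytes, alignment 8
32 − 32 = 0

0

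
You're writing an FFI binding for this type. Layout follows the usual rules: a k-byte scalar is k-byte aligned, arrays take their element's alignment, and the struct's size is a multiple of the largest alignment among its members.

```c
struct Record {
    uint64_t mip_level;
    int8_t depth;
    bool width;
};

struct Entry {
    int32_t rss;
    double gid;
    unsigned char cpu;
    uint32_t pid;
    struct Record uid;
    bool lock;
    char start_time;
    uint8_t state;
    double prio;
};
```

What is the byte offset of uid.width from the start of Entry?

33

Record: mip_level at 0 (size 8, align 8) → ends 8; depth at 8 (size 1, align 1) → ends 9; width at 9 (size 1, align 1) → ends 10; tail pad 6 to reach multiple of 8; total 16 bytes, alignment 8
rss at 0 (size 4, align 4) → ends 4
pad 4 to align 8 for gid
gid at 8 (size 8, align 8) → ends 16
cpu at 16 (size 1, align 1) → ends 17
pad 3 to align 4 for pid
pid at 20 (size 4, align 4) → ends 24
uid at 24 (size 16, align 8) → ends 40
within Record: width at 9
24 + 9 = 33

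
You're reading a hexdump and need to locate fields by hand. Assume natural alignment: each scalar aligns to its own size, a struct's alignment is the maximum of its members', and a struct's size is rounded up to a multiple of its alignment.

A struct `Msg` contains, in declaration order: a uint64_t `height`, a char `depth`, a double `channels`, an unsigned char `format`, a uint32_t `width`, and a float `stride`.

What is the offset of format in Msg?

height at 0 (size 8, align 8) → ends 8
depth at 8 (size 1, align 1) → ends 9
pad 7 to align 8 for channels
channels at 16 (size 8, align 8) → ends 24
format at 24 (size 1, align 1) → ends 25

24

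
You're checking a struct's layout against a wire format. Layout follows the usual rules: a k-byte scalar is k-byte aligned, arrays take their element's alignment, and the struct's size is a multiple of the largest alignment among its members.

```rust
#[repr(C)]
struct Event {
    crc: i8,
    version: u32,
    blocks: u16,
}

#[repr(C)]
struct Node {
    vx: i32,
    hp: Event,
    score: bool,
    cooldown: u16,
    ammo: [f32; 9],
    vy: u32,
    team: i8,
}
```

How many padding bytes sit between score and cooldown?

Event: 0..1  crc  (1B, 1-aligned); 1..4  -- padding (3B); 4..8  version  (4B, 4-aligned); 8..10  blocks  (2B, 2-aligned); 10..12  -- tail padding (2B); sizeof = 12, alignof = 4
0..4  vx  (4B, 4-aligned)
4..16  hp  (12B, 4-aligned)
16..17  score  (1B, 1-aligned)
17..18  -- padding (1B)
18..20  cooldown  (2B, 2-aligned)

1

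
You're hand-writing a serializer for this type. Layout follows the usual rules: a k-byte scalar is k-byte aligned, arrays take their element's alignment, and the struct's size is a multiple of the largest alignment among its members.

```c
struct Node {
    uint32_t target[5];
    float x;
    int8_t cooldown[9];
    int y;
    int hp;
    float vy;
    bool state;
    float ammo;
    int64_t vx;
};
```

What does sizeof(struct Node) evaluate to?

64 bytes

target at 0 (size 20, align 4) → ends 20
x at 20 (size 4, align 4) → ends 24
cooldown at 24 (size 9, align 1) → ends 33
pad 3 to align 4 for y
y at 36 (size 4, align 4) → ends 40
hp at 40 (size 4, align 4) → ends 44
vy at 44 (size 4, align 4) → ends 48
state at 48 (size 1, align 1) → ends 49
pad 3 to align 4 for ammo
ammo at 52 (size 4, align 4) → ends 56
vx at 56 (size 8, align 8) → ends 64
total 64 bytes, alignment 8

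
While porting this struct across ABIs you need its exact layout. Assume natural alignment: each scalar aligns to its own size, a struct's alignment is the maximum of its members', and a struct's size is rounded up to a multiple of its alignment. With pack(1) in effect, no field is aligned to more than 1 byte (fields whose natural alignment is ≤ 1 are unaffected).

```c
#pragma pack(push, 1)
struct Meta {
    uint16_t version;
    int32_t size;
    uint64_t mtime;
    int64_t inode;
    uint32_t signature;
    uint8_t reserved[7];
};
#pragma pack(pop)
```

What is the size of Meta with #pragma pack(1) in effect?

@0: version [2B, align 1] → 2
@2: size [4B, align 1] → 6
@6: mtime [8B, align 1] → 14
@14: inode [8B, align 1] → 22
@22: signature [4B, align 1] → 26
@26: reserved [7B, align 1] → 33
size 33, align 1

33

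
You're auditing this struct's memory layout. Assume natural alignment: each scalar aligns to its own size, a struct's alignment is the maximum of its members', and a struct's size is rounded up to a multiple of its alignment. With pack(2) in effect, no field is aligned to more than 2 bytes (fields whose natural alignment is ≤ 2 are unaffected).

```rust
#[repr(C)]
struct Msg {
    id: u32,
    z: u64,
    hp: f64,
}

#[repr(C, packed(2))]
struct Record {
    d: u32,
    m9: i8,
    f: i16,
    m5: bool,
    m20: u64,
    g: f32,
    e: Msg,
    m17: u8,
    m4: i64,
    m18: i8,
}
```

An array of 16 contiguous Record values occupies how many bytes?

Msg: id at 0 (size 4, align 4) → ends 4; pad 4 to align 8 for z; z at 8 (size 8, align 8) → ends 16; hp at 16 (size 8, align 8) → ends 24; total 24 bytes, alignment 8
d at 0 (size 4, align 2) → ends 4
m9 at 4 (size 1, align 1) → ends 5
pad 1 to align 2 for f
f at 6 (size 2, align 2) → ends 8
m5 at 8 (size 1, align 1) → ends 9
pad 1 to align 2 for m20
m20 at 10 (size 8, align 2) → ends 18
g at 18 (size 4, align 2) → ends 22
e at 22 (size 24, align 2) → ends 46
m17 at 46 (size 1, align 1) → ends 47
pad 1 to align 2 for m4
m4 at 48 (size 8, align 2) → ends 56
m18 at 56 (size 1, align 1) → ends 57
tail pad 1 to reach multiple of 2
total 58 bytes, alignment 2
array of 16: 16 × 58 = 928

928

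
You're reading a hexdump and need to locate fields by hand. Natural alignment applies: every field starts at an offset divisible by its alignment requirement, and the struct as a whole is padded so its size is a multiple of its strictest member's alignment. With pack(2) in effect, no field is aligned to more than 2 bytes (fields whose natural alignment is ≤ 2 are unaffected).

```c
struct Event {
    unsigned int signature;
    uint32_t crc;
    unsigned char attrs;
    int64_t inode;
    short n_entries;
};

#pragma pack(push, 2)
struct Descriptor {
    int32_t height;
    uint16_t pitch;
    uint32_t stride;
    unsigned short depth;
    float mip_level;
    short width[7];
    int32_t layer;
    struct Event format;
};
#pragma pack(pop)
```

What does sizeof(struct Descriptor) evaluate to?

66

Event: signature at 0 (size 4, align 4) → ends 4; crc at 4 (size 4, align 4) → ends 8; attrs at 8 (size 1, align 1) → ends 9; pad 7 to align 8 for inode; inode at 16 (size 8, align 8) → ends 24; n_entries at 24 (size 2, align 2) → ends 26; tail pad 6 to reach multiple of 8; total 32 bytes, alignment 8
height at 0 (size 4, align 2) → ends 4
pitch at 4 (size 2, align 2) → ends 6
stride at 6 (size 4, align 2) → ends 10
depth at 10 (size 2, align 2) → ends 12
mip_level at 12 (size 4, align 2) → ends 16
width at 16 (size 14, align 2) → ends 30
layer at 30 (size 4, align 2) → ends 34
format at 34 (size 32, align 2) → ends 66
total 66 bytes, alignment 2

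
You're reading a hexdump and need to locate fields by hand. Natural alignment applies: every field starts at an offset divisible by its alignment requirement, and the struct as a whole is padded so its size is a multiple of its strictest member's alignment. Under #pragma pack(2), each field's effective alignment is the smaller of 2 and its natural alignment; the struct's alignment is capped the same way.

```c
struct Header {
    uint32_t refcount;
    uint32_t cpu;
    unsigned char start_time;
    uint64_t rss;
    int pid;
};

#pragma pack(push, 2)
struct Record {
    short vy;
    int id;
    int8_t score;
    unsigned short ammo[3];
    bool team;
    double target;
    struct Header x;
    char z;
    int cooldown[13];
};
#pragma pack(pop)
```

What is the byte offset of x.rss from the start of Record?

40

Header: refcount at 0 (size 4, align 4) → ends 4; cpu at 4 (size 4, align 4) → ends 8; start_time at 8 (size 1, align 1) → ends 9; pad 7 to align 8 for rss; rss at 16 (size 8, align 8) → ends 24; pid at 24 (size 4, align 4) → ends 28; tail pad 4 to reach multiple of 8; total 32 bytes, alignment 8
vy at 0 (size 2, align 2) → ends 2
id at 2 (size 4, align 2) → ends 6
score at 6 (size 1, align 1) → ends 7
pad 1 to align 2 for ammo
ammo at 8 (size 6, align 2) → ends 14
team at 14 (size 1, align 1) → ends 15
pad 1 to align 2 for target
target at 16 (size 8, align 2) → ends 24
x at 24 (size 32, align 2) → ends 56
within Header: rss at 16
24 + 16 = 40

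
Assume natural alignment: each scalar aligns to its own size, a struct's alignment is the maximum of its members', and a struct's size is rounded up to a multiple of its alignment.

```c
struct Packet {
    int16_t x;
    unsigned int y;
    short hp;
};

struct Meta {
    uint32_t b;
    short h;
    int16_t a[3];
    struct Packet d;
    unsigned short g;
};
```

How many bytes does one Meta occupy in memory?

28 bytes

Packet: 0..2  x  (2B, 2-aligned); 2..4  -- padding (2B); 4..8  y  (4B, 4-aligned); 8..10  hp  (2B, 2-aligned); 10..12  -- tail padding (2B); sizeof = 12, alignof = 4
0..4  b  (4B, 4-aligned)
4..6  h  (2B, 2-aligned)
6..12  a  (6B, 2-aligned)
12..24  d  (12B, 4-aligned)
24..26  g  (2B, 2-aligned)
26..28  -- tail padding (2B)
sizeof = 28, alignof = 4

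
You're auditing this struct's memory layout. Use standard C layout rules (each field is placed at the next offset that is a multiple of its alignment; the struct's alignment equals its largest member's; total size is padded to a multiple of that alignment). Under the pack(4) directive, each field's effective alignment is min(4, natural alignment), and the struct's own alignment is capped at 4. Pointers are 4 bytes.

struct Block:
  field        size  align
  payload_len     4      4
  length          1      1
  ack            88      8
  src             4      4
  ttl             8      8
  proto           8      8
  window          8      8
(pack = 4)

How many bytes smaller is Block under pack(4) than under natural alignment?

4

natural layout:
  payload_len at 0 (size 4, align 4) → ends 4
  length at 4 (size 1, align 1) → ends 5
  pad 3 to align 8 for ack
  ack at 8 (size 88, align 8) → ends 96
  src at 96 (size 4, align 4) → ends 100
  pad 4 to align 8 for ttl
  ttl at 104 (size 8, align 8) → ends 112
  proto at 112 (size 8, align 8) → ends 120
  window at 120 (size 8, align 8) → ends 128
  total 128 bytes, alignment 8
packed(4) layout:
  payload_len at 0 (size 4, align 4) → ends 4
  length at 4 (size 1, align 1) → ends 5
  pad 3 to align 4 for ack
  ack at 8 (size 88, align 4) → ends 96
  src at 96 (size 4, align 4) → ends 100
  ttl at 100 (size 8, align 4) → ends 108
  proto at 108 (size 8, align 4) → ends 116
  window at 116 (size 8, align 4) → ends 124
  total 124 bytes, alignment 4
128 − 124 = 4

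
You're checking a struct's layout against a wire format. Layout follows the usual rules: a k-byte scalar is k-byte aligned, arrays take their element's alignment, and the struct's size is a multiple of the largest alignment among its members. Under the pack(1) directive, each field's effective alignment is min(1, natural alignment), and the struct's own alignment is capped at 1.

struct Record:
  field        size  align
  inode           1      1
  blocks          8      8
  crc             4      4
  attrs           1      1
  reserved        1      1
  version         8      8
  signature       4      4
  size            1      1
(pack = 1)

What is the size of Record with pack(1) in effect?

@0: inode [1B, align 1] → 1
@1: blocks [8B, align 1] → 9
@9: crc [4B, align 1] → 13
@13: attrs [1B, align 1] → 14
@14: reserved [1B, align 1] → 15
@15: version [8B, align 1] → 23
@23: signature [4B, align 1] → 27
@27: size [1B, align 1] → 28
size 28, align 1

28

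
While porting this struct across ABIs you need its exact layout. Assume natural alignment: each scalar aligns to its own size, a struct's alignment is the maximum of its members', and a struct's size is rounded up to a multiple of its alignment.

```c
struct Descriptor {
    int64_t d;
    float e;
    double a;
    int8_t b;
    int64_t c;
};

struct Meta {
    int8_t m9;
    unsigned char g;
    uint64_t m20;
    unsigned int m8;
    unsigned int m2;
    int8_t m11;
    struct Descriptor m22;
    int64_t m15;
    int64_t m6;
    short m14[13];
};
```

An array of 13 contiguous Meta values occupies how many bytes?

1560

Descriptor: 0..8  d  (8B, 8-aligned); 8..12  e  (4B, 4-aligned); 12..16  -- padding (4B); 16..24  a  (8B, 8-aligned); 24..25  b  (1B, 1-aligned); 25..32  -- padding (7B); 32..40  c  (8B, 8-aligned); sizeof = 40, alignof = 8
0..1  m9  (1B, 1-aligned)
1..2  g  (1B, 1-aligned)
2..8  -- padding (6B)
8..16  m20  (8B, 8-aligned)
16..20  m8  (4B, 4-aligned)
20..24  m2  (4B, 4-aligned)
24..25  m11  (1B, 1-aligned)
25..32  -- padding (7B)
32..72  m22  (40B, 8-aligned)
72..80  m15  (8B, 8-aligned)
80..88  m6  (8B, 8-aligned)
88..114  m14  (26B, 2-aligned)
114..120  -- tail padding (6B)
sizeof = 120, alignof = 8
array of 13: 13 × 120 = 1560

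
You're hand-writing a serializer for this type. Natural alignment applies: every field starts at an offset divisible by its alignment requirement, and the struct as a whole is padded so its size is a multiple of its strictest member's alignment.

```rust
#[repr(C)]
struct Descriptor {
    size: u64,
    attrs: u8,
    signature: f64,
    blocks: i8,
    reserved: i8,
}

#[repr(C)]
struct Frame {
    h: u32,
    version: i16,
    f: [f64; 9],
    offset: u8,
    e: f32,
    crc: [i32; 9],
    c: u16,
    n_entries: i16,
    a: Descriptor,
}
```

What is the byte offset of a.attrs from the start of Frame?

136

Descriptor: 0..8  size  (8B, 8-aligned); 8..9  attrs  (1B, 1-aligned); 9..16  -- padding (7B); 16..24  signature  (8B, 8-aligned); 24..25  blocks  (1B, 1-aligned); 25..26  reserved  (1B, 1-aligned); 26..32  -- tail padding (6B); sizeof = 32, alignof = 8
0..4  h  (4B, 4-aligned)
4..6  version  (2B, 2-aligned)
6..8  -- padding (2B)
8..80  f  (72B, 8-aligned)
80..81  offset  (1B, 1-aligned)
81..84  -- padding (3B)
84..88  e  (4B, 4-aligned)
88..124  crc  (36B, 4-aligned)
124..126  c  (2B, 2-aligned)
126..128  n_entries  (2B, 2-aligned)
128..160  a  (32B, 8-aligned)
within Descriptor: attrs at 8
128 + 8 = 136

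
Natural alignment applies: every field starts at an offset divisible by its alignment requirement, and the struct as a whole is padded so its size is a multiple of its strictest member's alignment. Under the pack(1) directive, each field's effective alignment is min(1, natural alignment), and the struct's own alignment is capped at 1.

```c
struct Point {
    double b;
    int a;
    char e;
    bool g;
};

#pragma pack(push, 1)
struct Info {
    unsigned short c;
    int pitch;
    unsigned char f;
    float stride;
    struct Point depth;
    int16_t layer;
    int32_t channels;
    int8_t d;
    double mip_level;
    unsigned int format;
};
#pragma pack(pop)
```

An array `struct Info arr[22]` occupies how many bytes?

Point: 0..8  b  (8B, 8-aligned); 8..12  a  (4B, 4-aligned); 12..13  e  (1B, 1-aligned); 13..14  g  (1B, 1-aligned); 14..16  -- tail padding (2B); sizeof = 16, alignof = 8
0..2  c  (2B, 1-aligned)
2..6  pitch  (4B, 1-aligned)
6..7  f  (1B, 1-aligned)
7..11  stride  (4B, 1-aligned)
11..27  depth  (16B, 1-aligned)
27..29  layer  (2B, 1-aligned)
29..33  channels  (4B, 1-aligned)
33..34  d  (1B, 1-aligned)
34..42  mip_level  (8B, 1-aligned)
42..46  format  (4B, 1-aligned)
sizeof = 46, alignof = 1
array of 22: 22 × 46 = 1012

1012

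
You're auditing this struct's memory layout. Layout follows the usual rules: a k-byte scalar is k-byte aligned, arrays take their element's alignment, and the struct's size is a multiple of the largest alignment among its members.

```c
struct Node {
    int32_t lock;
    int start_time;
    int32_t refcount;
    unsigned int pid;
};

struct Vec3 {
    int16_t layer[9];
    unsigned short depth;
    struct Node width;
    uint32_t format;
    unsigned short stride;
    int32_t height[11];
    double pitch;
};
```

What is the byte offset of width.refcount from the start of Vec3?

28

Node: lock at 0 (size 4, align 4) → ends 4; start_time at 4 (size 4, align 4) → ends 8; refcount at 8 (size 4, align 4) → ends 12; pid at 12 (size 4, align 4) → ends 16; total 16 bytes, alignment 4
layer at 0 (size 18, align 2) → ends 18
depth at 18 (size 2, align 2) → ends 20
width at 20 (size 16, align 4) → ends 36
within Node: refcount at 8
20 + 8 = 28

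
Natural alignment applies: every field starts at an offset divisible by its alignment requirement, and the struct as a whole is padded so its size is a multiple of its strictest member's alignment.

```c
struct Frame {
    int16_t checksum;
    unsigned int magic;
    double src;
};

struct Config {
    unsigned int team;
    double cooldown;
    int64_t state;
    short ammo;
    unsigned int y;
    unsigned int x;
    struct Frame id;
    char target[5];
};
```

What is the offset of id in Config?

Frame: 0..2  checksum  (2B, 2-aligned); 2..4  -- padding (2B); 4..8  magic  (4B, 4-aligned); 8..16  src  (8B, 8-aligned); sizeof = 16, alignof = 8
0..4  team  (4B, 4-aligned)
4..8  -- padding (4B)
8..16  cooldown  (8B, 8-aligned)
16..24  state  (8B, 8-aligned)
24..26  ammo  (2B, 2-aligned)
26..28  -- padding (2B)
28..32  y  (4B, 4-aligned)
32..36  x  (4B, 4-aligned)
36..40  -- padding (4B)
40..56  id  (16B, 8-aligned)

40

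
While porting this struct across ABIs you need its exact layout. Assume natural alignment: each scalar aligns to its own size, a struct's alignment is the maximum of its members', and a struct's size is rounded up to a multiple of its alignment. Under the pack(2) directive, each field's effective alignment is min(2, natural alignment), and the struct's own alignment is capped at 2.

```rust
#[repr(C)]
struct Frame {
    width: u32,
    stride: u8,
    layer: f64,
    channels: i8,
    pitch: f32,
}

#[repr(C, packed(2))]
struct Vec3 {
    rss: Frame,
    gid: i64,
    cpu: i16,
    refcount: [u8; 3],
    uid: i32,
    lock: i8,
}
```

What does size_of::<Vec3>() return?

44

Frame: @0: width [4B, align 4] → 4; @4: stride [1B, align 1] → 5; +3 pad (align 8); @8: layer [8B, align 8] → 16; @16: channels [1B, align 1] → 17; +3 pad (align 4); @20: pitch [4B, align 4] → 24; size 24, align 8
@0: rss [24B, align 2] → 24
@24: gid [8B, align 2] → 32
@32: cpu [2B, align 2] → 34
@34: refcount [3B, align 1] → 37
+1 pad (align 2)
@38: uid [4B, align 2] → 42
@42: lock [1B, align 1] → 43
+1 tail pad (align 2)
size 44, align 2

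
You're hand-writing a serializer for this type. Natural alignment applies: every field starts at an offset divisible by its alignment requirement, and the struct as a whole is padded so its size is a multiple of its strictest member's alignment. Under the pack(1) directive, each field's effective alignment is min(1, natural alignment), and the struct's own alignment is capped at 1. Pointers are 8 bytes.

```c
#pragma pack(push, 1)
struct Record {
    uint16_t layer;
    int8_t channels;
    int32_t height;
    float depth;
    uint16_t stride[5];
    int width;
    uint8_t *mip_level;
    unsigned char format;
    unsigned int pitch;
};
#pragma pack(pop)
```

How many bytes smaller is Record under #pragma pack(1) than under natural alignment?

10

natural layout:
  0..2  layer  (2B, 2-aligned)
  2..3  channels  (1B, 1-aligned)
  3..4  -- padding (1B)
  4..8  height  (4B, 4-aligned)
  8..12  depth  (4B, 4-aligned)
  12..22  stride  (10B, 2-aligned)
  22..24  -- padding (2B)
  24..28  width  (4B, 4-aligned)
  28..32  -- padding (4B)
  32..40  mip_level  (8B, 8-aligned)
  40..41  format  (1B, 1-aligned)
  41..44  -- padding (3B)
  44..48  pitch  (4B, 4-aligned)
  sizeof = 48, alignof = 8
packed(1) layout:
  0..2  layer  (2B, 1-aligned)
  2..3  channels  (1B, 1-aligned)
  3..7  height  (4B, 1-aligned)
  7..11  depth  (4B, 1-aligned)
  11..21  stride  (10B, 1-aligned)
  21..25  width  (4B, 1-aligned)
  25..33  mip_level  (8B, 1-aligned)
  33..34  format  (1B, 1-aligned)
  34..38  pitch  (4B, 1-aligned)
  sizeof = 38, alignof = 1
48 − 38 = 10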